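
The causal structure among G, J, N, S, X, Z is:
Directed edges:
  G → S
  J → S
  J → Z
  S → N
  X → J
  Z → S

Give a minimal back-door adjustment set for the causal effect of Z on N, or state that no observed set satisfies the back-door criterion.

desc(Z)\{Z}={N,S}; candidates ⊆ {G,J,X}.
size 0: {}; under {} Z still reaches {J,N,S,X} ∋ N.
{J}: Z⊥N given {J} in G with Z→· removed — back-door holds.

Z→N: minimal back-door set {J}.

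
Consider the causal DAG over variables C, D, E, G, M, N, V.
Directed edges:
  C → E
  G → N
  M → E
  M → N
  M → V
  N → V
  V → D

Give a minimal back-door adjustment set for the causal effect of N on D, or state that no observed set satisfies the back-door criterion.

desc(N)\{N}={D,V}; candidates ⊆ {C,E,G,M}.
size 0: {}; under {} N still reaches {D,E,G,M,V} ∋ D.
{M}: N⊥D given {M} in G with N→· removed — back-door holds.

N→D: minimal back-door set {M}.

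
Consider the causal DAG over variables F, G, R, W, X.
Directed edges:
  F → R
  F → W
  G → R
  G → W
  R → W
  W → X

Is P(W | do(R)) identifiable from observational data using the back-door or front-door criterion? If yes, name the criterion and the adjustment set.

P(W|do(R)): backdoor, adjust for {F, G}.

desc(R)\{R}={W,X}; candidates ⊆ {F,G}.
size 0: {}; under {} R still reaches {F,G,W,X} ∋ W.
size 1: {F}, {G}; under {F} R still reaches {G,W,X} ∋ W.
{F,G}: R⊥W given {F,G} in G with R→· removed — back-door holds.
P(W|do(R)) = Σ_{F,G} P(W|R,F,G)·P(F,G).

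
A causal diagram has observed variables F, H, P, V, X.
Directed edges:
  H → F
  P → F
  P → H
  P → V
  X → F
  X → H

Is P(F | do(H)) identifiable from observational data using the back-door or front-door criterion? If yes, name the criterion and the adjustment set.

desc(H)\{H}={F}; candidates ⊆ {P,V,X}.
size 0: {}; under {} H still reaches {F,P,V,X} ∋ F.
size 1: {P}, {V}, {X}; under {P} H still reaches {F,X} ∋ F.
{P,X}: H⊥F given {P,X} in G with H→· removed — back-door holds.
P(F|do(H)) = Σ_{P,X} P(F|H,P,X)·P(P,X).

P(F|do(H)): backdoor, adjust for {P, X}.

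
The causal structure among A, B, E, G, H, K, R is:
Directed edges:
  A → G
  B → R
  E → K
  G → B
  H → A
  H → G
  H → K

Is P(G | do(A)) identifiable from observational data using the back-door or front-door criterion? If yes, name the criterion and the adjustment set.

P(G|do(A)): backdoor, adjust for {H}.

desc(A)\{A}={B,G,R}; candidates ⊆ {E,H,K}.
size 0: {}; under {} A still reaches {B,G,H,K,R} ∋ G.
{H}: A⊥G given {H} in G with A→· removed — back-door holds.
P(G|do(A)) = Σ_{H} P(G|A,H)·P(H).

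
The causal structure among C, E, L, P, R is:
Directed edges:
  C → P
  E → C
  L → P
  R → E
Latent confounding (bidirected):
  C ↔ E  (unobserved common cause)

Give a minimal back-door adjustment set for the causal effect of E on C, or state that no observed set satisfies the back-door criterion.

E→C: no observed back-door set.

desc(E)\{E}={C,P}; candidates ⊆ {L,R}.
E↔C: latent back-door arc(s) into E.
size 0: {}; under {} E still reaches {C,P,R} ∋ C.
size 1: {L}, {R}; under {L} E still reaches {C,P,R} ∋ C.
size 2: {L,R}; under {L,R} E still reaches {C,P} ∋ C.
E↔C cannot be blocked by any observed set — no back-door set.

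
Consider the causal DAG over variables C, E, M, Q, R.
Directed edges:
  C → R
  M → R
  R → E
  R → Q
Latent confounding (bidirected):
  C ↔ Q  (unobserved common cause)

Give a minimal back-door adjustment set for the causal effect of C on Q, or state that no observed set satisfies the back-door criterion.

desc(C)\{C}={E,Q,R}; candidates ⊆ {M}.
C↔Q: latent back-door arc(s) into C.
size 0: {}; under {} C still reaches {Q} ∋ Q.
size 1: {M}; under {M} C still reaches {Q} ∋ Q.
C↔Q cannot be blocked by any observed set — no back-door set.

C→Q: no observed back-door set.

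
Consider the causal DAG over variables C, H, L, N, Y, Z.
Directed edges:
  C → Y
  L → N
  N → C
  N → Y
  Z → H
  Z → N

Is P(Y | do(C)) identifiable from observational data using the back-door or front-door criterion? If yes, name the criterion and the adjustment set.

desc(C)\{C}={Y}; candidates ⊆ {H,L,N,Z}.
size 0: {}; under {} C still reaches {H,L,N,Y,Z} ∋ Y.
{N}: C⊥Y given {N} in G with C→· removed — back-door holds.
P(Y|do(C)) = Σ_{N} P(Y|C,N)·P(N).

P(Y|do(C)): backdoor, adjust for {N}.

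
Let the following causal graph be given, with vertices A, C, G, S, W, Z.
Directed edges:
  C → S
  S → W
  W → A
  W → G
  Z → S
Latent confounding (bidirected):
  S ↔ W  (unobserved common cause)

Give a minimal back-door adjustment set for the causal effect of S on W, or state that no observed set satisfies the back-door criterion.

S→W: no observed back-door set.

desc(S)\{S}={A,G,W}; candidates ⊆ {C,Z}.
S↔W: latent back-door arc(s) into S.
size 0: {}; under {} S still reaches {A,C,G,W,Z} ∋ W.
size 1: {C}, {Z}; under {C} S still reaches {A,G,W,Z} ∋ W.
size 2: {C,Z}; under {C,Z} S still reaches {A,G,W} ∋ W.
S↔W cannot be blocked by any observed set — no back-door set.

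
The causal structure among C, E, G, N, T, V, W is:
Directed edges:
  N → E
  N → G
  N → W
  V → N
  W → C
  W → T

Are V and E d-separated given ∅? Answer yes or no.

No — V and E are d-connected given ∅.

Bayes-Ball from V | ∅ reaches {C,E,G,N,T,W}.
E ∈ reach(V|∅) ⇒ V ⊥̸ E | ∅.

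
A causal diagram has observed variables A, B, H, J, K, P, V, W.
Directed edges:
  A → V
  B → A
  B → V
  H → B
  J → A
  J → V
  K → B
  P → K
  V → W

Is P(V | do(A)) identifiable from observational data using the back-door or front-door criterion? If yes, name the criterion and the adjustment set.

desc(A)\{A}={V,W}; candidates ⊆ {B,H,J,K,P}.
size 0: {}; under {} A still reaches {B,H,J,K,P,V,W} ∋ V.
size 1: {B}, {H}, {J} …(+2); under {B} A still reaches {J,V,W} ∋ V.
{B,J}: A⊥V given {B,J} in G with A→· removed — back-door holds.
P(V|do(A)) = Σ_{B,J} P(V|A,B,J)·P(B,J).

P(V|do(A)): backdoor, adjust for {B, J}.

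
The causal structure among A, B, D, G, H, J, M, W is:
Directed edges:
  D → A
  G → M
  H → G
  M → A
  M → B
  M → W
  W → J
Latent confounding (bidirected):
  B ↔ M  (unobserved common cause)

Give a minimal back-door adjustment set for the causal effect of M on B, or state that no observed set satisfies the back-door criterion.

M→B: no observed back-door set.

desc(M)\{M}={A,B,J,W}; candidates ⊆ {D,G,H}.
M↔B: latent back-door arc(s) into M.
size 0: {}; under {} M still reaches {B,G,H} ∋ B.
size 1: {D}, {G}, {H}; under {D} M still reaches {B,G,H} ∋ B.
size 2: {D,G}, {D,H}, {G,H}; under {D,G} M still reaches {B} ∋ B.
M↔B cannot be blocked by any observed set — no back-door set.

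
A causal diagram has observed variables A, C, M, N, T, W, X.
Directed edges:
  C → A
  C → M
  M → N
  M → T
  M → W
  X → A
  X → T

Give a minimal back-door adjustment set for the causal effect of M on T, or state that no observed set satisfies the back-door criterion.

M→T: minimal back-door set ∅.

desc(M)\{M}={N,T,W}; candidates ⊆ {A,C,X}.
∅: M⊥T given ∅ in G with M→· removed — back-door holds.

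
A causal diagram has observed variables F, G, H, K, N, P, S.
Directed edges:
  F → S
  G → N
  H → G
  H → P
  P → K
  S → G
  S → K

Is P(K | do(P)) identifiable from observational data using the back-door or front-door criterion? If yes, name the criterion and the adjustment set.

desc(P)\{P}={K}; candidates ⊆ {F,G,H,N,S}.
∅: P⊥K given ∅ in G with P→· removed — back-door holds.
P(K|do(P)) = P(K|P) — no adjustment needed.

P(K|do(P)): backdoor, adjust for ∅.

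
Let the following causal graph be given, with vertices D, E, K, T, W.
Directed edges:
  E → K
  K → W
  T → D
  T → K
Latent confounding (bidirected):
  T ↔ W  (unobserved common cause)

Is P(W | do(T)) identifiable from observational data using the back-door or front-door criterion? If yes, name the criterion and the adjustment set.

desc(T)\{T}={D,K,W}; candidates ⊆ {E}.
T↔W: latent back-door arc(s) into T.
size 0: {}; under {} T still reaches {W} ∋ W.
size 1: {E}; under {E} T still reaches {W} ∋ W.
T↔W cannot be blocked by any observed set — no back-door set.
{K}: (i) intercepts every directed T→W path; (ii) no back-door T→{K}; (iii) {T} blocks every back-door {K}→W. Front-door holds.
P(W|do(T)) = Σ_{K} P(K|T) Σ_{T'} P(W|K,T')P(T').

P(W|do(T)): frontdoor, adjust for {K}.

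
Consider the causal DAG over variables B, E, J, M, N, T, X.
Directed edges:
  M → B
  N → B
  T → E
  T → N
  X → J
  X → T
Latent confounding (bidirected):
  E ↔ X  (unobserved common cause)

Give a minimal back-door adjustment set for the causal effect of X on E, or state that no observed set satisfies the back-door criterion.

desc(X)\{X}={B,E,J,N,T}; candidates ⊆ {M}.
X↔E: latent back-door arc(s) into X.
size 0: {}; under {} X still reaches {E} ∋ E.
size 1: {M}; under {M} X still reaches {E} ∋ E.
X↔E cannot be blocked by any observed set — no back-door set.

X→E: no observed back-door set.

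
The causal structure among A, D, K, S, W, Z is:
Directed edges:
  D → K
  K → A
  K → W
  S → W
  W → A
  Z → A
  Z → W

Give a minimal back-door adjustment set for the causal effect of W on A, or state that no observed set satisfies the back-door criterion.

desc(W)\{W}={A}; candidates ⊆ {D,K,S,Z}.
size 0: {}; under {} W still reaches {A,D,K,S,Z} ∋ A.
size 1: {D}, {K}, {S} …(+1); under {D} W still reaches {A,K,S,Z} ∋ A.
{K,Z}: W⊥A given {K,Z} in G with W→· removed — back-door holds.

W→A: minimal back-door set {K, Z}.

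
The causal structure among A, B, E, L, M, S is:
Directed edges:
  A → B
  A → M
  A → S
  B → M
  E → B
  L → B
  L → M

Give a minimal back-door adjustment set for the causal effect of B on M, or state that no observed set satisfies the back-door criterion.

B→M: minimal back-door set {A, L}.

desc(B)\{B}={M}; candidates ⊆ {A,E,L,S}.
size 0: {}; under {} B still reaches {A,E,L,M,S} ∋ M.
size 1: {A}, {E}, {L} …(+1); under {A} B still reaches {E,L,M} ∋ M.
{A,L}: B⊥M given {A,L} in G with B→· removed — back-door holds.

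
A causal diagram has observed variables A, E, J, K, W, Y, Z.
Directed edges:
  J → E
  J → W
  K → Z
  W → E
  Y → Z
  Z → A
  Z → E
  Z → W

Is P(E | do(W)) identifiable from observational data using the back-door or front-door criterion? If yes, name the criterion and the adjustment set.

P(E|do(W)): backdoor, adjust for {J, Z}.

desc(W)\{W}={E}; candidates ⊆ {A,J,K,Y,Z}.
size 0: {}; under {} W still reaches {A,E,J,K,Y,Z} ∋ E.
size 1: {A}, {J}, {K} …(+2); under {A} W still reaches {E,J,K,Y,Z} ∋ E.
{J,Z}: W⊥E given {J,Z} in G with W→· removed — back-door holds.
P(E|do(W)) = Σ_{J,Z} P(E|W,J,Z)·P(J,Z).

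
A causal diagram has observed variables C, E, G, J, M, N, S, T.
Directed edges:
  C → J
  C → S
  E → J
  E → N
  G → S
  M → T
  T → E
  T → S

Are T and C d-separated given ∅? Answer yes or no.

Bayes-Ball from T | ∅ reaches {E,J,M,N,S}.
C ∉ reach(T|∅) ⇒ T ⊥ C | ∅.

Yes — T ⊥ C | ∅.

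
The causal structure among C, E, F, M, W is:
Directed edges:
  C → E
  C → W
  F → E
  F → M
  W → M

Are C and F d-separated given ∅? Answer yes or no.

Yes — C ⊥ F | ∅.

Bayes-Ball from C | ∅ reaches {E,M,W}.
F ∉ reach(C|∅) ⇒ C ⊥ F | ∅.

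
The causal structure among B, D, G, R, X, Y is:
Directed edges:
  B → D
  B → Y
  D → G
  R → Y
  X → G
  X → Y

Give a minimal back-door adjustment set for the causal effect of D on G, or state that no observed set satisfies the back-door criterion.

D→G: minimal back-door set ∅.

desc(D)\{D}={G}; candidates ⊆ {B,R,X,Y}.
∅: D⊥G given ∅ in G with D→· removed — back-door holds.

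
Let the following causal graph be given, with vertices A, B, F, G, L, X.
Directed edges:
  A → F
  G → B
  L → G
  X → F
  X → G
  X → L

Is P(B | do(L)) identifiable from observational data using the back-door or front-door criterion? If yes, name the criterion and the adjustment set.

desc(L)\{L}={B,G}; candidates ⊆ {A,F,X}.
size 0: {}; under {} L still reaches {B,F,G,X} ∋ B.
{X}: L⊥B given {X} in G with L→· removed — back-door holds.
P(B|do(L)) = Σ_{X} P(B|L,X)·P(X).

P(B|do(L)): backdoor, adjust for {X}.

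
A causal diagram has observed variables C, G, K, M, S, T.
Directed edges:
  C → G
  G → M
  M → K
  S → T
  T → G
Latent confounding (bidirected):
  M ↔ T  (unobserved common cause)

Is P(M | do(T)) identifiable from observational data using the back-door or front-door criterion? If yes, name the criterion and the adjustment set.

P(M|do(T)): frontdoor, adjust for {G}.

desc(T)\{T}={G,K,M}; candidates ⊆ {C,S}.
T↔M: latent back-door arc(s) into T.
size 0: {}; under {} T still reaches {K,M,S} ∋ M.
size 1: {C}, {S}; under {C} T still reaches {K,M,S} ∋ M.
size 2: {C,S}; under {C,S} T still reaches {K,M} ∋ M.
T↔M cannot be blocked by any observed set — no back-door set.
{G}: (i) intercepts every directed T→M path; (ii) no back-door T→{G}; (iii) {T} blocks every back-door {G}→M. Front-door holds.
P(M|do(T)) = Σ_{G} P(G|T) Σ_{T'} P(M|G,T')P(T').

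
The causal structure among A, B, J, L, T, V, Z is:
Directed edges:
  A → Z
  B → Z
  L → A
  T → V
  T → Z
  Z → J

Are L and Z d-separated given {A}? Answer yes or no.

Yes — L ⊥ Z | {A}.

Bayes-Ball from L | {A} reaches ∅.
Z ∉ reach(L|{A}) ⇒ L ⊥ Z | {A}.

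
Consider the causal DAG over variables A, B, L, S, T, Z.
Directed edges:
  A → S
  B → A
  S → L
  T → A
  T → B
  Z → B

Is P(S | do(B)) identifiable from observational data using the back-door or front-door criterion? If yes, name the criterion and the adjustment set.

desc(B)\{B}={A,L,S}; candidates ⊆ {T,Z}.
size 0: {}; under {} B still reaches {A,L,S,T,Z} ∋ S.
{T}: B⊥S given {T} in G with B→· removed — back-door holds.
P(S|do(B)) = Σ_{T} P(S|B,T)·P(T).

P(S|do(B)): backdoor, adjust for {T}.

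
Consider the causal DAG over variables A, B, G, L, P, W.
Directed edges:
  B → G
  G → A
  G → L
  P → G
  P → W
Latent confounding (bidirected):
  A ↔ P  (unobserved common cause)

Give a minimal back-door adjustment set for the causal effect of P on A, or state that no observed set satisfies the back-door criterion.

desc(P)\{P}={A,G,L,W}; candidates ⊆ {B}.
P↔A: latent back-door arc(s) into P.
size 0: {}; under {} P still reaches {A} ∋ A.
size 1: {B}; under {B} P still reaches {A} ∋ A.
P↔A cannot be blocked by any observed set — no back-door set.

P→A: no observed back-door set.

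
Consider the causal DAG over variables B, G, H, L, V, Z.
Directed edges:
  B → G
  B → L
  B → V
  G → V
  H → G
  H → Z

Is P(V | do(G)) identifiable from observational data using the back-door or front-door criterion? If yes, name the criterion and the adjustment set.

P(V|do(G)): backdoor, adjust for {B}.

desc(G)\{G}={V}; candidates ⊆ {B,H,L,Z}.
size 0: {}; under {} G still reaches {B,H,L,V,Z} ∋ V.
{B}: G⊥V given {B} in G with G→· removed — back-door holds.
P(V|do(G)) = Σ_{B} P(V|G,B)·P(B).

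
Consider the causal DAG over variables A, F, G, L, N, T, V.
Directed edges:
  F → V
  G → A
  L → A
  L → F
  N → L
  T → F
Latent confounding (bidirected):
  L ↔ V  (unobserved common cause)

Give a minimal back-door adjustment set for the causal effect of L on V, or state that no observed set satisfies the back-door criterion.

L→V: no observed back-door set.

desc(L)\{L}={A,F,V}; candidates ⊆ {G,N,T}.
L↔V: latent back-door arc(s) into L.
size 0: {}; under {} L still reaches {N,V} ∋ V.
size 1: {G}, {N}, {T}; under {G} L still reaches {N,V} ∋ V.
size 2: {G,N}, {G,T}, {N,T}; under {G,N} L still reaches {V} ∋ V.
L↔V cannot be blocked by any observed set — no back-door set.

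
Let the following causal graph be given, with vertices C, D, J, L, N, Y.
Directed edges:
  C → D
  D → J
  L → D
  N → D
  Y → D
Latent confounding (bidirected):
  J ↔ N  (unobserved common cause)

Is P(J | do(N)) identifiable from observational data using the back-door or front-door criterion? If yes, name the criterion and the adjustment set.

P(J|do(N)): frontdoor, adjust for {D}.

desc(N)\{N}={D,J}; candidates ⊆ {C,L,Y}.
N↔J: latent back-door arc(s) into N.
size 0: {}; under {} N still reaches {J} ∋ J.
size 1: {C}, {L}, {Y}; under {C} N still reaches {J} ∋ J.
size 2: {C,L}, {C,Y}, {L,Y}; under {C,L} N still reaches {J} ∋ J.
N↔J cannot be blocked by any observed set — no back-door set.
{D}: (i) intercepts every directed N→J path; (ii) no back-door N→{D}; (iii) {N} blocks every back-door {D}→J. Front-door holds.
P(J|do(N)) = Σ_{D} P(D|N) Σ_{N'} P(J|D,N')P(N').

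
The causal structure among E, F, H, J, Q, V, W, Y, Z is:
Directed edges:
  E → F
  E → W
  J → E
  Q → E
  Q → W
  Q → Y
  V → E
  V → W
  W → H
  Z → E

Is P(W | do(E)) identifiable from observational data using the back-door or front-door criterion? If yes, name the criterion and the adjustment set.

P(W|do(E)): backdoor, adjust for {Q, V}.

desc(E)\{E}={F,H,W}; candidates ⊆ {J,Q,V,Y,Z}.
size 0: {}; under {} E still reaches {H,J,Q,V,W,Y,Z} ∋ W.
size 1: {J}, {Q}, {V} …(+2); under {J} E still reaches {H,Q,V,W,Y,Z} ∋ W.
{Q,V}: E⊥W given {Q,V} in G with E→· removed — back-door holds.
P(W|do(E)) = Σ_{Q,V} P(W|E,Q,V)·P(Q,V).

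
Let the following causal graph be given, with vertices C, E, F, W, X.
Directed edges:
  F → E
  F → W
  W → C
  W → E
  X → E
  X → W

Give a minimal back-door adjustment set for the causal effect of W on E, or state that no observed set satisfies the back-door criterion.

W→E: minimal back-door set {F, X}.

desc(W)\{W}={C,E}; candidates ⊆ {F,X}.
size 0: {}; under {} W still reaches {E,F,X} ∋ E.
size 1: {F}, {X}; under {F} W still reaches {E,X} ∋ E.
{F,X}: W⊥E given {F,X} in G with W→· removed — back-door holds.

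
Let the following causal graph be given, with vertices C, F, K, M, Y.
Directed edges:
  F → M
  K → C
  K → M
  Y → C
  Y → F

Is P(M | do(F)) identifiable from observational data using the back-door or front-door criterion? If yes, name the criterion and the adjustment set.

desc(F)\{F}={M}; candidates ⊆ {C,K,Y}.
∅: F⊥M given ∅ in G with F→· removed — back-door holds.
P(M|do(F)) = P(M|F) — no adjustment needed.

P(M|do(F)): backdoor, adjust for ∅.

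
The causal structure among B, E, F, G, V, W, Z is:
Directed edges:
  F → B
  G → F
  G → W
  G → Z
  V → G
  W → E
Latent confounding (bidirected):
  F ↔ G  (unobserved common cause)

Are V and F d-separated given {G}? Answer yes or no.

Bayes-Ball from V | {G} reaches {B,F}.
F ∈ reach(V|{G}) ⇒ V ⊥̸ F | {G}.

No — V and F are d-connected given {G}.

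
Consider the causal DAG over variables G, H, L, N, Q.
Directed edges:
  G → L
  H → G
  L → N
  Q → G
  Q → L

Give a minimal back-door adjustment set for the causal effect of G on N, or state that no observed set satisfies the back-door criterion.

desc(G)\{G}={L,N}; candidates ⊆ {H,Q}.
size 0: {}; under {} G still reaches {H,L,N,Q} ∋ N.
{Q}: G⊥N given {Q} in G with G→· removed — back-door holds.

G→N: minimal back-door set {Q}.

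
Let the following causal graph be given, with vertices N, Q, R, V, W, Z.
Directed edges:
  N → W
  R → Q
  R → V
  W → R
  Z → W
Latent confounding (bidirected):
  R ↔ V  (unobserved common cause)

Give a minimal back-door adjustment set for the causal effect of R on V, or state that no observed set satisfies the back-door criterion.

desc(R)\{R}={Q,V}; candidates ⊆ {N,W,Z}.
R↔V: latent back-door arc(s) into R.
size 0: {}; under {} R still reaches {N,V,W,Z} ∋ V.
size 1: {N}, {W}, {Z}; under {N} R still reaches {V,W,Z} ∋ V.
size 2: {N,W}, {N,Z}, {W,Z}; under {N,W} R still reaches {V} ∋ V.
R↔V cannot be blocked by any observed set — no back-door set.

R→V: no observed back-door set.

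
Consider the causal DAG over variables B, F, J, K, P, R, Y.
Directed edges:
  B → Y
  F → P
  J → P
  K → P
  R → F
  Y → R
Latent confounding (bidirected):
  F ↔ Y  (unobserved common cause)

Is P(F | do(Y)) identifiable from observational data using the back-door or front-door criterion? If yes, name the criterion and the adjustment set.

P(F|do(Y)): frontdoor, adjust for {R}.

desc(Y)\{Y}={F,P,R}; candidates ⊆ {B,J,K}.
Y↔F: latent back-door arc(s) into Y.
size 0: {}; under {} Y still reaches {B,F,P} ∋ F.
size 1: {B}, {J}, {K}; under {B} Y still reaches {F,P} ∋ F.
size 2: {B,J}, {B,K}, {J,K}; under {B,J} Y still reaches {F,P} ∋ F.
Y↔F cannot be blocked by any observed set — no back-door set.
{R}: (i) intercepts every directed Y→F path; (ii) no back-door Y→{R}; (iii) {Y} blocks every back-door {R}→F. Front-door holds.
P(F|do(Y)) = Σ_{R} P(R|Y) Σ_{Y'} P(F|R,Y')P(Y').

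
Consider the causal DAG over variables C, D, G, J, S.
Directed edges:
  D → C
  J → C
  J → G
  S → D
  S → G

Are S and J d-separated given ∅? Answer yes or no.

Bayes-Ball from S | ∅ reaches {C,D,G}.
J ∉ reach(S|∅) ⇒ S ⊥ J | ∅.

Yes — S ⊥ J | ∅.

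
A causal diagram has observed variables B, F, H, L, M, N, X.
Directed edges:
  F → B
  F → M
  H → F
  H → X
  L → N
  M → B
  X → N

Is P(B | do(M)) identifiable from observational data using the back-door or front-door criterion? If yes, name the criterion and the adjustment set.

P(B|do(M)): backdoor, adjust for {F}.

desc(M)\{M}={B}; candidates ⊆ {F,H,L,N,X}.
size 0: {}; under {} M still reaches {B,F,H,N,X} ∋ B.
{F}: M⊥B given {F} in G with M→· removed — back-door holds.
P(B|do(M)) = Σ_{F} P(B|M,F)·P(F).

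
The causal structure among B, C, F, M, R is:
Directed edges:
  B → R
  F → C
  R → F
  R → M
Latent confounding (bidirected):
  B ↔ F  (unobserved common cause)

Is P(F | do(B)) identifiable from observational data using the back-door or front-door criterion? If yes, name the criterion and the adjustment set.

desc(B)\{B}={C,F,M,R}; candidates ⊆ {—}.
B↔F: latent back-door arc(s) into B.
size 0: {}; under {} B still reaches {C,F} ∋ F.
B↔F cannot be blocked by any observed set — no back-door set.
{R}: (i) intercepts every directed B→F path; (ii) no back-door B→{R}; (iii) {B} blocks every back-door {R}→F. Front-door holds.
P(F|do(B)) = Σ_{R} P(R|B) Σ_{B'} P(F|R,B')P(B').

P(F|do(B)): frontdoor, adjust for {R}.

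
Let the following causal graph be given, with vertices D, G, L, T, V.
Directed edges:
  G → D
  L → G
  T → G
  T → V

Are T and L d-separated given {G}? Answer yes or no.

No — T and L are d-connected given {G}.

Bayes-Ball from T | {G} reaches {L,V}.
L ∈ reach(T|{G}) ⇒ T ⊥̸ L | {G}.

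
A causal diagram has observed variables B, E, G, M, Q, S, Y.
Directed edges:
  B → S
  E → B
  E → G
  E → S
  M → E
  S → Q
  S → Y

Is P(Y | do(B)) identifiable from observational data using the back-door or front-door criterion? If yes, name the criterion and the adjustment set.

P(Y|do(B)): backdoor, adjust for {E}.

desc(B)\{B}={Q,S,Y}; candidates ⊆ {E,G,M}.
size 0: {}; under {} B still reaches {E,G,M,Q,S,Y} ∋ Y.
{E}: B⊥Y given {E} in G with B→· removed — back-door holds.
P(Y|do(B)) = Σ_{E} P(Y|B,E)·P(E).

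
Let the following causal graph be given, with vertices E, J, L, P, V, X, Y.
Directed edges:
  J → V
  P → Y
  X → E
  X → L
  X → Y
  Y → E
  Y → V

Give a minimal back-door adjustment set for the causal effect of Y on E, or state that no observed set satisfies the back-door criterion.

desc(Y)\{Y}={E,V}; candidates ⊆ {J,L,P,X}.
size 0: {}; under {} Y still reaches {E,L,P,X} ∋ E.
{X}: Y⊥E given {X} in G with Y→· removed — back-door holds.

Y→E: minimal back-door set {X}.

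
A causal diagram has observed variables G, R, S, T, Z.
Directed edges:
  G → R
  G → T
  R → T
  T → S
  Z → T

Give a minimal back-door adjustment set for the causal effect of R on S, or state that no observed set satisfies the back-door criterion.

R→S: minimal back-door set {G}.

desc(R)\{R}={S,T}; candidates ⊆ {G,Z}.
size 0: {}; under {} R still reaches {G,S,T} ∋ S.
{G}: R⊥S given {G} in G with R→· removed — back-door holds.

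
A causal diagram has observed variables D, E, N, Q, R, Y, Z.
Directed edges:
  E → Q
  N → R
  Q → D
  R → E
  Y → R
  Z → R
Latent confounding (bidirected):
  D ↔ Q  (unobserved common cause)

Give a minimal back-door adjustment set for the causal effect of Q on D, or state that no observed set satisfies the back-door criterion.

Q→D: no observed back-door set.

desc(Q)\{Q}={D}; candidates ⊆ {E,N,R,Y,Z}.
Q↔D: latent back-door arc(s) into Q.
size 0: {}; under {} Q still reaches {D,E,N,R,Y,Z} ∋ D.
size 1: {E}, {N}, {R} …(+2); under {E} Q still reaches {D} ∋ D.
size 2: {E,N}, {E,R}, {E,Y} …(+7); under {E,N} Q still reaches {D} ∋ D.
Q↔D cannot be blocked by any observed set — no back-door set.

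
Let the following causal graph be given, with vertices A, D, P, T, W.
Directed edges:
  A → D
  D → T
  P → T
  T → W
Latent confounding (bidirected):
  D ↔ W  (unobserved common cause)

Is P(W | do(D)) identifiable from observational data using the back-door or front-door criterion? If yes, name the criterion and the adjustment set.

desc(D)\{D}={T,W}; candidates ⊆ {A,P}.
D↔W: latent back-door arc(s) into D.
size 0: {}; under {} D still reaches {A,W} ∋ W.
size 1: {A}, {P}; under {A} D still reaches {W} ∋ W.
size 2: {A,P}; under {A,P} D still reaches {W} ∋ W.
D↔W cannot be blocked by any observed set — no back-door set.
{T}: (i) intercepts every directed D→W path; (ii) no back-door D→{T}; (iii) {D} blocks every back-door {T}→W. Front-door holds.
P(W|do(D)) = Σ_{T} P(T|D) Σ_{D'} P(W|T,D')P(D').

P(W|do(D)): frontdoor, adjust for {T}.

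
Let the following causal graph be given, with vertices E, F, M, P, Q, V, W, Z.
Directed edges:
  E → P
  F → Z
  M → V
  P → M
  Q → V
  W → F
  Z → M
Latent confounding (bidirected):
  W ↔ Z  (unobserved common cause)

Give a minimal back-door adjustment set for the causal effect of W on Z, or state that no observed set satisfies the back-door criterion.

desc(W)\{W}={F,M,V,Z}; candidates ⊆ {E,P,Q}.
W↔Z: latent back-door arc(s) into W.
size 0: {}; under {} W still reaches {M,V,Z} ∋ Z.
size 1: {E}, {P}, {Q}; under {E} W still reaches {M,V,Z} ∋ Z.
size 2: {E,P}, {E,Q}, {P,Q}; under {E,P} W still reaches {M,V,Z} ∋ Z.
W↔Z cannot be blocked by any observed set — no back-door set.

W→Z: no observed back-door set.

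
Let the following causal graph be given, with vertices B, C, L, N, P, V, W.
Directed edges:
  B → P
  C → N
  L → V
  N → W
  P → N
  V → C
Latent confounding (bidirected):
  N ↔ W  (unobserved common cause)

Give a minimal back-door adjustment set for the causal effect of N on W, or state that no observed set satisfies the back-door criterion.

N→W: no observed back-door set.

desc(N)\{N}={W}; candidates ⊆ {B,C,L,P,V}.
N↔W: latent back-door arc(s) into N.
size 0: {}; under {} N still reaches {B,C,L,P,V,W} ∋ W.
size 1: {B}, {C}, {L} …(+2); under {B} N still reaches {C,L,P,V,W} ∋ W.
size 2: {B,C}, {B,L}, {B,P} …(+7); under {B,C} N still reaches {P,W} ∋ W.
N↔W cannot be blocked by any observed set — no back-door set.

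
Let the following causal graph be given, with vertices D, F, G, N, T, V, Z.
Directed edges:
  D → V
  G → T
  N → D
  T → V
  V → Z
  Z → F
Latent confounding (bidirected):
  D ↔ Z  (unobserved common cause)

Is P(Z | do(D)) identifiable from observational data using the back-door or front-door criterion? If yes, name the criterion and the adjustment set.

desc(D)\{D}={F,V,Z}; candidates ⊆ {G,N,T}.
D↔Z: latent back-door arc(s) into D.
size 0: {}; under {} D still reaches {F,N,Z} ∋ Z.
size 1: {G}, {N}, {T}; under {G} D still reaches {F,N,Z} ∋ Z.
size 2: {G,N}, {G,T}, {N,T}; under {G,N} D still reaches {F,Z} ∋ Z.
D↔Z cannot be blocked by any observed set — no back-door set.
{V}: (i) intercepts every directed D→Z path; (ii) no back-door D→{V}; (iii) {D} blocks every back-door {V}→Z. Front-door holds.
P(Z|do(D)) = Σ_{V} P(V|D) Σ_{D'} P(Z|V,D')P(D').

P(Z|do(D)): frontdoor, adjust for {V}.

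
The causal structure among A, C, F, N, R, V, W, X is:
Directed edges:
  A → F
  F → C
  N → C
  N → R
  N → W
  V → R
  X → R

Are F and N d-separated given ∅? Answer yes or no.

Yes — F ⊥ N | ∅.

Bayes-Ball from F | ∅ reaches {A,C}.
N ∉ reach(F|∅) ⇒ F ⊥ N | ∅.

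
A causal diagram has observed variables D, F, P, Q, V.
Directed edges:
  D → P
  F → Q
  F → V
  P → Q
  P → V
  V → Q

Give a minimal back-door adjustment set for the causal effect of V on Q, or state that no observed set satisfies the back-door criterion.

V→Q: minimal back-door set {F, P}.

desc(V)\{V}={Q}; candidates ⊆ {D,F,P}.
size 0: {}; under {} V still reaches {D,F,P,Q} ∋ Q.
size 1: {D}, {F}, {P}; under {D} V still reaches {F,P,Q} ∋ Q.
{F,P}: V⊥Q given {F,P} in G with V→· removed — back-door holds.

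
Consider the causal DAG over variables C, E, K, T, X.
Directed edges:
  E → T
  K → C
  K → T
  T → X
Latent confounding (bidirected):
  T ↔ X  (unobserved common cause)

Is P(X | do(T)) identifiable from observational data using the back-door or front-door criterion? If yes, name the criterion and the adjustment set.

P(X|do(T)): not identifiable (no BD/FD set).

desc(T)\{T}={X}; candidates ⊆ {C,E,K}.
T↔X: latent back-door arc(s) into T.
size 0: {}; under {} T still reaches {C,E,K,X} ∋ X.
size 1: {C}, {E}, {K}; under {C} T still reaches {E,K,X} ∋ X.
size 2: {C,E}, {C,K}, {E,K}; under {C,E} T still reaches {K,X} ∋ X.
T↔X cannot be blocked by any observed set — no back-door set.
No mediator lies on a directed T→…→X path.
Neither criterion identifies P(X|do(T)) in this graph.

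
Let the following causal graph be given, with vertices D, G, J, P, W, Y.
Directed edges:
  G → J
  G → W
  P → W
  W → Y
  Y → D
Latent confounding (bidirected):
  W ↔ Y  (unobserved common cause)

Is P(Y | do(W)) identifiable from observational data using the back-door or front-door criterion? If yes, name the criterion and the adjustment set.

P(Y|do(W)): not identifiable (no BD/FD set).

desc(W)\{W}={D,Y}; candidates ⊆ {G,J,P}.
W↔Y: latent back-door arc(s) into W.
size 0: {}; under {} W still reaches {D,G,J,P,Y} ∋ Y.
size 1: {G}, {J}, {P}; under {G} W still reaches {D,P,Y} ∋ Y.
size 2: {G,J}, {G,P}, {J,P}; under {G,J} W still reaches {D,P,Y} ∋ Y.
W↔Y cannot be blocked by any observed set — no back-door set.
No mediator lies on a directed W→…→Y path.
Neither criterion identifies P(Y|do(W)) in this graph.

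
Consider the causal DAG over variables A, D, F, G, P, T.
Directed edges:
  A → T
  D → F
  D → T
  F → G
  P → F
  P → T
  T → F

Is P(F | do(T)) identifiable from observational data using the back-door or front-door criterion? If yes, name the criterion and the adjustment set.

P(F|do(T)): backdoor, adjust for {D, P}.

desc(T)\{T}={F,G}; candidates ⊆ {A,D,P}.
size 0: {}; under {} T still reaches {A,D,F,G,P} ∋ F.
size 1: {A}, {D}, {P}; under {A} T still reaches {D,F,G,P} ∋ F.
{D,P}: T⊥F given {D,P} in G with T→· removed — back-door holds.
P(F|do(T)) = Σ_{D,P} P(F|T,D,P)·P(D,P).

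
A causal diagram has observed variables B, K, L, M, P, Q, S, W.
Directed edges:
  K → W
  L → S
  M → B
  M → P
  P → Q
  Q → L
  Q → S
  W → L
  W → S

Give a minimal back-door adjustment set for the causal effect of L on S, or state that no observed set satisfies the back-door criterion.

desc(L)\{L}={S}; candidates ⊆ {B,K,M,P,Q,W}.
size 0: {}; under {} L still reaches {B,K,M,P,Q,S,W} ∋ S.
size 1: {B}, {K}, {M} …(+3); under {B} L still reaches {K,M,P,Q,S,W} ∋ S.
{Q,W}: L⊥S given {Q,W} in G with L→· removed — back-door holds.

L→S: minimal back-door set {Q, W}.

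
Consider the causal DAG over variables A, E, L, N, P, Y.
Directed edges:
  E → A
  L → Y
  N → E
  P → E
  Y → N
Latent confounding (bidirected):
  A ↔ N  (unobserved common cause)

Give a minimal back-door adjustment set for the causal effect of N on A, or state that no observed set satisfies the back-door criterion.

N→A: no observed back-door set.

desc(N)\{N}={A,E}; candidates ⊆ {L,P,Y}.
N↔A: latent back-door arc(s) into N.
size 0: {}; under {} N still reaches {A,L,Y} ∋ A.
size 1: {L}, {P}, {Y}; under {L} N still reaches {A,Y} ∋ A.
size 2: {L,P}, {L,Y}, {P,Y}; under {L,P} N still reaches {A,Y} ∋ A.
N↔A cannot be blocked by any observed set — no back-door set.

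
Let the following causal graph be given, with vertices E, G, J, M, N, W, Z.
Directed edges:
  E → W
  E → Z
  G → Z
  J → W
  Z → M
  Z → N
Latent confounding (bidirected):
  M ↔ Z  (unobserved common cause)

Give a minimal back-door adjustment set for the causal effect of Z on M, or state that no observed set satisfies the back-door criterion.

desc(Z)\{Z}={M,N}; candidates ⊆ {E,G,J,W}.
Z↔M: latent back-door arc(s) into Z.
size 0: {}; under {} Z still reaches {E,G,M,W} ∋ M.
size 1: {E}, {G}, {J} …(+1); under {E} Z still reaches {G,M} ∋ M.
size 2: {E,G}, {E,J}, {E,W} …(+3); under {E,G} Z still reaches {M} ∋ M.
Z↔M cannot be blocked by any observed set — no back-door set.

Z→M: no observed back-door set.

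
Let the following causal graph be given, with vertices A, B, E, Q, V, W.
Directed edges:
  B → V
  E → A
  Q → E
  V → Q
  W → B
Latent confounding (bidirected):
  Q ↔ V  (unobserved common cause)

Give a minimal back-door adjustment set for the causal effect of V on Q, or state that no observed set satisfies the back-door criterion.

desc(V)\{V}={A,E,Q}; candidates ⊆ {B,W}.
V↔Q: latent back-door arc(s) into V.
size 0: {}; under {} V still reaches {A,B,E,Q,W} ∋ Q.
size 1: {B}, {W}; under {B} V still reaches {A,E,Q} ∋ Q.
size 2: {B,W}; under {B,W} V still reaches {A,E,Q} ∋ Q.
V↔Q cannot be blocked by any observed set — no back-door set.

V→Q: no observed back-door set.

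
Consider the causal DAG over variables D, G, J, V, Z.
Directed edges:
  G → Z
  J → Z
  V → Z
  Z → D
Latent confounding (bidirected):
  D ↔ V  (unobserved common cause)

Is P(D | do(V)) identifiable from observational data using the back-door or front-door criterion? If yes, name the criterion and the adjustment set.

desc(V)\{V}={D,Z}; candidates ⊆ {G,J}.
V↔D: latent back-door arc(s) into V.
size 0: {}; under {} V still reaches {D} ∋ D.
size 1: {G}, {J}; under {G} V still reaches {D} ∋ D.
size 2: {G,J}; under {G,J} V still reaches {D} ∋ D.
V↔D cannot be blocked by any observed set — no back-door set.
{Z}: (i) intercepts every directed V→D path; (ii) no back-door V→{Z}; (iii) {V} blocks every back-door {Z}→D. Front-door holds.
P(D|do(V)) = Σ_{Z} P(Z|V) Σ_{V'} P(D|Z,V')P(V').

P(D|do(V)): frontdoor, adjust for {Z}.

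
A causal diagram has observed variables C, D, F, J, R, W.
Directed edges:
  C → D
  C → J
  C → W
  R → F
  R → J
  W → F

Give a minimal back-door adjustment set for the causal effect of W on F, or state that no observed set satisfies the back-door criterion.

W→F: minimal back-door set ∅.

desc(W)\{W}={F}; candidates ⊆ {C,D,J,R}.
∅: W⊥F given ∅ in G with W→· removed — back-door holds.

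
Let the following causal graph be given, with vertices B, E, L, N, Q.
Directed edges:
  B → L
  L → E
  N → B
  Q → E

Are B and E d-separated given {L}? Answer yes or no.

Bayes-Ball from B | {L} reaches {N}.
E ∉ reach(B|{L}) ⇒ B ⊥ E | {L}.

Yes — B ⊥ E | {L}.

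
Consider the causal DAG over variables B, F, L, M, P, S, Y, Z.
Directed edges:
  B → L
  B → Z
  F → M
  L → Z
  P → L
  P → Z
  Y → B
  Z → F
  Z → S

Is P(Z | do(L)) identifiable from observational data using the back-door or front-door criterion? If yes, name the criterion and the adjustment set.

desc(L)\{L}={F,M,S,Z}; candidates ⊆ {B,P,Y}.
size 0: {}; under {} L still reaches {B,F,M,P,S,Y,Z} ∋ Z.
size 1: {B}, {P}, {Y}; under {B} L still reaches {F,M,P,S,Z} ∋ Z.
{B,P}: L⊥Z given {B,P} in G with L→· removed — back-door holds.
P(Z|do(L)) = Σ_{B,P} P(Z|L,B,P)·P(B,P).

P(Z|do(L)): backdoor, adjust for {B, P}.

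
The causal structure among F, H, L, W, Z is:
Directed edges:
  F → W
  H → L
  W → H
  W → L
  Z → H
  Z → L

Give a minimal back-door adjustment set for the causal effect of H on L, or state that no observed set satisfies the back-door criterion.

H→L: minimal back-door set {W, Z}.

desc(H)\{H}={L}; candidates ⊆ {F,W,Z}.
size 0: {}; under {} H still reaches {F,L,W,Z} ∋ L.
size 1: {F}, {W}, {Z}; under {F} H still reaches {L,W,Z} ∋ L.
{W,Z}: H⊥L given {W,Z} in G with H→· removed — back-door holds.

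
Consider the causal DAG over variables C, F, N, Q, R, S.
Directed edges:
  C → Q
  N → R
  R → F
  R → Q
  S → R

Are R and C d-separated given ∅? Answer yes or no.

Bayes-Ball from R | ∅ reaches {F,N,Q,S}.
C ∉ reach(R|∅) ⇒ R ⊥ C | ∅.

Yes — R ⊥ C | ∅.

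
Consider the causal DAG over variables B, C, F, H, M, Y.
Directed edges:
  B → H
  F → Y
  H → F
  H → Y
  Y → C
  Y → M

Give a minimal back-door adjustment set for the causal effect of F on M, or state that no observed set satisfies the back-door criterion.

desc(F)\{F}={C,M,Y}; candidates ⊆ {B,H}.
size 0: {}; under {} F still reaches {B,C,H,M,Y} ∋ M.
{H}: F⊥M given {H} in G with F→· removed — back-door holds.

F→M: minimal back-door set {H}.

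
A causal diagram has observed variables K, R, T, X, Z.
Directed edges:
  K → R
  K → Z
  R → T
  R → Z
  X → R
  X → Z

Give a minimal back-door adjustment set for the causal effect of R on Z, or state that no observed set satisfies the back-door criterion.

R→Z: minimal back-door set {K, X}.

desc(R)\{R}={T,Z}; candidates ⊆ {K,X}.
size 0: {}; under {} R still reaches {K,X,Z} ∋ Z.
size 1: {K}, {X}; under {K} R still reaches {X,Z} ∋ Z.
{K,X}: R⊥Z given {K,X} in G with R→· removed — back-door holds.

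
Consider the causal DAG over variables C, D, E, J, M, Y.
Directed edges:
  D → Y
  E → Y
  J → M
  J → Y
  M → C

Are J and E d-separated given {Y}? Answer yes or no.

No — J and E are d-connected given {Y}.

Bayes-Ball from J | {Y} reaches {C,D,E,M}.
E ∈ reach(J|{Y}) ⇒ J ⊥̸ E | {Y}.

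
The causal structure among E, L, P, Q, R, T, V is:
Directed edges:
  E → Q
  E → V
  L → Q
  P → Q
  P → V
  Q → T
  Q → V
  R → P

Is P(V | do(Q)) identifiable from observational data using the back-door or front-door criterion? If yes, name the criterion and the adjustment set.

desc(Q)\{Q}={T,V}; candidates ⊆ {E,L,P,R}.
size 0: {}; under {} Q still reaches {E,L,P,R,V} ∋ V.
size 1: {E}, {L}, {P} …(+1); under {E} Q still reaches {L,P,R,V} ∋ V.
{E,P}: Q⊥V given {E,P} in G with Q→· removed — back-door holds.
P(V|do(Q)) = Σ_{E,P} P(V|Q,E,P)·P(E,P).

P(V|do(Q)): backdoor, adjust for {E, P}.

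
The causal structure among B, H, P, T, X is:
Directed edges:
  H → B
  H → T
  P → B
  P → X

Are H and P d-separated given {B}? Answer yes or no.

No — H and P are d-connected given {B}.

Bayes-Ball from H | {B} reaches {P,T,X}.
P ∈ reach(H|{B}) ⇒ H ⊥̸ P | {B}.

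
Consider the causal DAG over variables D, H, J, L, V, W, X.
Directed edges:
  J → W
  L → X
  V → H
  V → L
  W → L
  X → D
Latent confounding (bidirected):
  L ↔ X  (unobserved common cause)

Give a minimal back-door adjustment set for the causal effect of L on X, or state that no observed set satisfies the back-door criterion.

L→X: no observed back-door set.

desc(L)\{L}={D,X}; candidates ⊆ {H,J,V,W}.
L↔X: latent back-door arc(s) into L.
size 0: {}; under {} L still reaches {D,H,J,V,W,X} ∋ X.
size 1: {H}, {J}, {V} …(+1); under {H} L still reaches {D,J,V,W,X} ∋ X.
size 2: {H,J}, {H,V}, {H,W} …(+3); under {H,J} L still reaches {D,V,W,X} ∋ X.
L↔X cannot be blocked by any observed set — no back-door set.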